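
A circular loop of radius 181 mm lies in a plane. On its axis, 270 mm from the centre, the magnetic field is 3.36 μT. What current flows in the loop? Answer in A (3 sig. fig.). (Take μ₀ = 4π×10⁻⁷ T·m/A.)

I ≈ 5.61 A

On the axis of a loop, B = μ₀IR²/[2(R²+z²)^(3/2)], so I = 2B(R²+z²)^(3/2)/(μ₀R²).
R² + z² = 0.03276 + 0.0729 = 0.1057 m²; raised to 3/2 gives 3.43×10⁻² m³.
I = 2 × 3.36×10⁻⁶ × 3.43×10⁻² / (1.26×10⁻⁶ × 0.03276) = 5.61 A.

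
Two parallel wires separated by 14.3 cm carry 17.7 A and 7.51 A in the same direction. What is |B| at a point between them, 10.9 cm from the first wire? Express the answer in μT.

B ≈ 11.7 μT

Each long wire gives B = μ₀I/(2πd). Distances are d₁ = 0.109 m and d₂ = 0.034 m.
B₁ = 3.25×10⁻⁵ T, B₂ = 4.42×10⁻⁵ T.
Between parallel currents the two contributions point in opposite directions, so they subtract. B = |B₁ − B₂| = |3.25×10⁻⁵ − 4.42×10⁻⁵| = 1.17×10⁻⁵ T.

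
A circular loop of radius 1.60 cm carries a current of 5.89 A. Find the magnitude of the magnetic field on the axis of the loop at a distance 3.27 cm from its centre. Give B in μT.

On the axis of a circular loop, B = μ₀IR² / [2(R²+z²)^(3/2)].
R² + z² = (0.016)² + (0.0327)² = 0.001325 m², and (R²+z²)^(3/2) = 4.82×10⁻⁵ m³.
B = (4π×10⁻⁷ × 5.89 × 0.000256) / (2 × 4.82×10⁻⁵) = 1.96×10⁻⁵ T.

B ≈ 19.6 μT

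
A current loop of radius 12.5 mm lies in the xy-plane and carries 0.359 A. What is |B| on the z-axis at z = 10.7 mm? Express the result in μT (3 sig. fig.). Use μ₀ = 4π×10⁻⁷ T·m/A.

On the axis of a circular loop, B = μ₀IR² / [2(R²+z²)^(3/2)].
R² + z² = (0.0125)² + (0.0107)² = 0.0002707 m², and (R²+z²)^(3/2) = 4.45×10⁻⁶ m³.
B = (4π×10⁻⁷ × 0.359 × 0.0001563) / (2 × 4.45×10⁻⁶) = 7.91×10⁻⁶ T.

B ≈ 7.91 μT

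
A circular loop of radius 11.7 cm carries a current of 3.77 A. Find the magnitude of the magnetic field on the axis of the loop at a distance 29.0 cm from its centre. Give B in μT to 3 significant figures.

B ≈ 1.06 μT

On the axis of a circular loop, B = μ₀IR² / [2(R²+z²)^(3/2)].
R² + z² = (0.117)² + (0.29)² = 0.09779 m², and (R²+z²)^(3/2) = 3.06×10⁻² m³.
B = (4π×10⁻⁷ × 3.77 × 0.01369) / (2 × 3.06×10⁻²) = 1.06×10⁻⁶ T.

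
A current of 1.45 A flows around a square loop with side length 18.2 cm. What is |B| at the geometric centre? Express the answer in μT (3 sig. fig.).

B ≈ 9.01 μT

Each side is a finite straight segment at perpendicular distance d = a/(2 tan(π/4)) = 0.091 m from the centre, with end-angles ±π/4.
One side contributes B₁ = (μ₀I/4πd)·2 sin(π/4) = 2.25×10⁻⁶ T.
All 4 sides add in the same direction: B = 4 × 2.25×10⁻⁶ = 9.01×10⁻⁶ T.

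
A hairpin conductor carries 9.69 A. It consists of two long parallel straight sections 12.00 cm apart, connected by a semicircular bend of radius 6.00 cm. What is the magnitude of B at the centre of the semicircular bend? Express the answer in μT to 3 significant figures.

The semicircular arc contributes B_arc = μ₀I·π/(4πR) = μ₀I/(4R) = 5.07×10⁻⁵ T.
Each semi-infinite lead is at perpendicular distance R = 0.06 m from the centre, with the perpendicular foot at its near end, so it contributes μ₀I/(4πR); both point the same way, together 3.23×10⁻⁵ T.
Arc and leads all point the same direction: B = 5.07×10⁻⁵ + 3.23×10⁻⁵ = 8.30×10⁻⁵ T.

B ≈ 83.0 μT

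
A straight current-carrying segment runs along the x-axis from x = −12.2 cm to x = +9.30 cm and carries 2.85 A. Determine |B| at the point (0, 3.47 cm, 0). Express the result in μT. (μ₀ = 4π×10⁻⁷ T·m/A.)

For a finite straight segment, B = (μ₀I/4πd)(sinθ₁ + sinθ₂), where θ₁, θ₂ are the angles from the perpendicular to each end.
The perpendicular distance is d = 0.0347 m; the end-offsets along the wire are a = 0.122 m and b = 0.093 m.
sinθ₁ = 0.122/√(0.122²+0.0347²) = 0.9619; sinθ₂ = 0.093/√(0.093²+0.0347²) = 0.9369.
B = (4π×10⁻⁷ × 2.85) / (4π × 0.0347) × (0.9619 + 0.9369) = 1.56×10⁻⁵ T.

B ≈ 15.6 μT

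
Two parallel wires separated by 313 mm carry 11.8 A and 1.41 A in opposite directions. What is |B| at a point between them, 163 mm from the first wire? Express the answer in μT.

Each long wire gives B = μ₀I/(2πd). Distances are d₁ = 0.163 m and d₂ = 0.15 m.
B₁ = 1.45×10⁻⁵ T, B₂ = 1.88×10⁻⁶ T.
Between antiparallel currents both contributions point the same way, so they add. B = B₁ + B₂ = 1.45×10⁻⁵ + 1.88×10⁻⁶ = 1.64×10⁻⁵ T.

B ≈ 16.4 μT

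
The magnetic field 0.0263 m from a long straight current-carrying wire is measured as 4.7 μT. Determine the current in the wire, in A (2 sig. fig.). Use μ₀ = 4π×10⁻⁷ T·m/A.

For a long straight wire B = μ₀I/(2πd), so I = 2πdB/μ₀.
I = 2π × 0.0263 × 4.70×10⁻⁶ / (4π×10⁻⁷) = 0.618 A.

I ≈ 0.62 A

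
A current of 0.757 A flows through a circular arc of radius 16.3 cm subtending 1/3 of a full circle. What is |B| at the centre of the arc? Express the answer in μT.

The Biot–Savart field of a circular arc at its centre is B = μ₀Iφ/(4πR), with φ = 2.094 rad.
B = (4π×10⁻⁷ × 0.757 × 2.094) / (4π × 0.163) = 9.73×10⁻⁷ T.

B ≈ 0.973 μT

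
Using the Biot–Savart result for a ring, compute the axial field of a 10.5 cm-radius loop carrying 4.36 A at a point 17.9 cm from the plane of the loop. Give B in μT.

On the axis of a circular loop, B = μ₀IR² / [2(R²+z²)^(3/2)].
R² + z² = (0.105)² + (0.179)² = 0.04307 m², and (R²+z²)^(3/2) = 8.94×10⁻³ m³.
B = (4π×10⁻⁷ × 4.36 × 0.01102) / (2 × 8.94×10⁻³) = 3.38×10⁻⁶ T.

B ≈ 3.38 μT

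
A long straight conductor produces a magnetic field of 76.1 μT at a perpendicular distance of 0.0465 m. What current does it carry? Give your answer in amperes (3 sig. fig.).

I ≈ 17.7 A

For a long straight wire B = μ₀I/(2πd), so I = 2πdB/μ₀.
I = 2π × 0.0465 × 7.61×10⁻⁵ / (4π×10⁻⁷) = 17.7 A.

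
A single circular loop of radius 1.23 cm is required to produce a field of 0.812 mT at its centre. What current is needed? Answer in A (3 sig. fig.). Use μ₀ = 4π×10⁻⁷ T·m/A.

At the centre of a circular loop B = μ₀I/(2R), so I = 2RB/μ₀.
With R = 0.0123 m, I = 2 × 0.0123 × 8.12×10⁻⁴ / (4π×10⁻⁷) = 15.9 A.

I ≈ 15.9 A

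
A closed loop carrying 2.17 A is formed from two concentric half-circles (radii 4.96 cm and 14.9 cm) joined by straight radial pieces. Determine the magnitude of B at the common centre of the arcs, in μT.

B ≈ 9.17 μT

The radial connectors point toward the centre, so dl × r̂ = 0 and they contribute nothing.
Each semicircle gives μ₀I/(4R): inner arc 1.37×10⁻⁵ T, outer arc 4.58×10⁻⁶ T.
The two arcs carry current in opposite angular senses, so their fields oppose: B = |1.37×10⁻⁵ − 4.58×10⁻⁶| = 9.17×10⁻⁶ T.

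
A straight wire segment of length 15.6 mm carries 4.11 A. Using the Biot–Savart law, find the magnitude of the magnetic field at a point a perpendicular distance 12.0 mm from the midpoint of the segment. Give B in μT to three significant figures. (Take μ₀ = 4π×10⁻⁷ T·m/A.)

B ≈ 37.3 μT

For a finite straight segment, B = (μ₀I/4πd)(sinθ₁ + sinθ₂), where θ₁, θ₂ are the angles from the perpendicular to each end.
The perpendicular from the point meets the wire at its midpoint, so each end is L/2 = 0.0078 m away along the wire.
sinθ₁ = 0.0078/√(0.0078²+0.012²) = 0.5450; sinθ₂ = 0.0078/√(0.0078²+0.012²) = 0.5450.
B = (4π×10⁻⁷ × 4.11) / (4π × 0.012) × (0.5450 + 0.5450) = 3.73×10⁻⁵ T.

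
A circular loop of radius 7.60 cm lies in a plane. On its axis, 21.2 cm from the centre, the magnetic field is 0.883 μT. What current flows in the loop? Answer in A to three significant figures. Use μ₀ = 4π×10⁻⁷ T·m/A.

I ≈ 2.78 A

On the axis of a loop, B = μ₀IR²/[2(R²+z²)^(3/2)], so I = 2B(R²+z²)^(3/2)/(μ₀R²).
R² + z² = 0.005776 + 0.04494 = 0.05072 m²; raised to 3/2 gives 1.14×10⁻² m³.
I = 2 × 8.83×10⁻⁷ × 1.14×10⁻² / (1.26×10⁻⁶ × 0.005776) = 2.78 A.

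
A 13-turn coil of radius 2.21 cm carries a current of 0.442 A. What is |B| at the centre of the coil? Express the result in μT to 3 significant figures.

B ≈ 163 μT

For an N-turn flat coil, B = Nμ₀I/(2R) with R = 0.0221 m.
B = 13 × 1.26×10⁻⁵ T = 1.63×10⁻⁴ T.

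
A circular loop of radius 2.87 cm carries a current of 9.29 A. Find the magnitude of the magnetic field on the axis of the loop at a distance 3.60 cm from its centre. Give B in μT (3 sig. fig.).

B ≈ 49.3 μT

On the axis of a circular loop, B = μ₀IR² / [2(R²+z²)^(3/2)].
R² + z² = (0.0287)² + (0.036)² = 0.00212 m², and (R²+z²)^(3/2) = 9.76×10⁻⁵ m³.
B = (4π×10⁻⁷ × 9.29 × 0.0008237) / (2 × 9.76×10⁻⁵) = 4.93×10⁻⁵ T.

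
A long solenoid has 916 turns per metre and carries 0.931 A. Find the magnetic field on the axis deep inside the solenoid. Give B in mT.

B ≈ 1.07 mT

Inside a long solenoid, B = μ₀nI with n = 916 turns/m.
B = 4π×10⁻⁷ × 916 × 0.931 = 1.07×10⁻³ T.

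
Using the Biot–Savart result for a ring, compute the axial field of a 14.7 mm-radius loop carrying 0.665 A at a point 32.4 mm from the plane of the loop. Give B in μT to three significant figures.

On the axis of a circular loop, B = μ₀IR² / [2(R²+z²)^(3/2)].
R² + z² = (0.0147)² + (0.0324)² = 0.001266 m², and (R²+z²)^(3/2) = 4.50×10⁻⁵ m³.
B = (4π×10⁻⁷ × 0.665 × 0.0002161) / (2 × 4.50×10⁻⁵) = 2.00×10⁻⁶ T.

B ≈ 2.00 μT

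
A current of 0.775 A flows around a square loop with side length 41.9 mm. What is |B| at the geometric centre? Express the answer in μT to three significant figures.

B ≈ 20.9 μT

Each side is a finite straight segment at perpendicular distance d = a/(2 tan(π/4)) = 0.02095 m from the centre, with end-angles ±π/4.
One side contributes B₁ = (μ₀I/4πd)·2 sin(π/4) = 5.23×10⁻⁶ T.
All 4 sides add in the same direction: B = 4 × 5.23×10⁻⁶ = 2.09×10⁻⁵ T.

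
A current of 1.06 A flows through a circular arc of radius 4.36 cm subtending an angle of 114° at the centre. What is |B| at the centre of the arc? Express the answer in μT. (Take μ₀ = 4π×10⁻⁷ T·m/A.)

The Biot–Savart field of a circular arc at its centre is B = μ₀Iφ/(4πR), with φ = 1.99 rad.
B = (4π×10⁻⁷ × 1.06 × 1.99) / (4π × 0.0436) = 4.84×10⁻⁶ T.

B ≈ 4.84 μT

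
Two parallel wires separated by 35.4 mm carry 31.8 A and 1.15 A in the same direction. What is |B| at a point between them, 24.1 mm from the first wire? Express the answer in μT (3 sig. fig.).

B ≈ 244 μT

Each long wire gives B = μ₀I/(2πd). Distances are d₁ = 0.0241 m and d₂ = 0.0113 m.
B₁ = 2.64×10⁻⁴ T, B₂ = 2.04×10⁻⁵ T.
Between parallel currents the two contributions point in opposite directions, so they subtract. B = |B₁ − B₂| = |2.64×10⁻⁴ − 2.04×10⁻⁵| = 2.44×10⁻⁴ T.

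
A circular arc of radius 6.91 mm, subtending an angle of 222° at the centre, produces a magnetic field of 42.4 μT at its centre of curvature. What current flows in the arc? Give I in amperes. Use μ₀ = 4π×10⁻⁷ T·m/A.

I ≈ 0.756 A

For a circular arc, B = μ₀Iφ/(4πR) with φ in radians; here φ = 3.875 rad.
So I = 4πRB/(μ₀φ) = 4π × 0.00691 × 4.24×10⁻⁵ / (4π×10⁻⁷ × 3.875) = 0.756 A.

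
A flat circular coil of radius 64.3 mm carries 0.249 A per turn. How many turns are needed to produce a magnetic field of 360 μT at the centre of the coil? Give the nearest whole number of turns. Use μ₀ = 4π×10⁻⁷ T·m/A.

For an N-turn coil, B = Nμ₀I/(2R). A single turn gives B₁ = 2.43×10⁻⁶ T with R = 0.0643 m.
N = B/B₁ = 3.60×10⁻⁴ / 2.43×10⁻⁶ = 147.96.

N = 148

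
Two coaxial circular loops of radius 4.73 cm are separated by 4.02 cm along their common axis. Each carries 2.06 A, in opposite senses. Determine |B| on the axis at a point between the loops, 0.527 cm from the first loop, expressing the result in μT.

B ≈ 12.6 μT

Each loop contributes B = μ₀IR²/[2(R²+z²)^(3/2)] on the axis, with z measured from that loop.
Loop 1 (z = 0.00527 m): B₁ = 2.69×10⁻⁵ T. Loop 2 (z = 0.03493 m): B₂ = 1.42×10⁻⁵ T.
The fields oppose: B = |B₁ − B₂| = 1.26×10⁻⁵ T.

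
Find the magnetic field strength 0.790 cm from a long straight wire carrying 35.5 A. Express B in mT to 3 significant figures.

B ≈ 0.899 mT

For an infinitely long straight wire, B = μ₀I/(2πd).
B = (4π×10⁻⁷ × 35.5) / (2π × 0.0079) = 8.99×10⁻⁴ T.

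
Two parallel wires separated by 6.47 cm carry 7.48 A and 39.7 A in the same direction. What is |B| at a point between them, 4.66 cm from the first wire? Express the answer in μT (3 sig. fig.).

B ≈ 407 μT

Each long wire gives B = μ₀I/(2πd). Distances are d₁ = 0.0466 m and d₂ = 0.0181 m.
B₁ = 3.21×10⁻⁵ T, B₂ = 4.39×10⁻⁴ T.
Between parallel currents the two contributions point in opposite directions, so they subtract. B = |B₁ − B₂| = |3.21×10⁻⁵ − 4.39×10⁻⁴| = 4.07×10⁻⁴ T.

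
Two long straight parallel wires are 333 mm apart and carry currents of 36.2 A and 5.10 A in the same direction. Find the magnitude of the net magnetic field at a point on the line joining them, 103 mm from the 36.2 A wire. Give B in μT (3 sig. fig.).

Each long wire gives B = μ₀I/(2πd). Distances are d₁ = 0.103 m and d₂ = 0.23 m.
B₁ = 7.03×10⁻⁵ T, B₂ = 4.43×10⁻⁶ T.
Between parallel currents the two contributions point in opposite directions, so they subtract. B = |B₁ − B₂| = |7.03×10⁻⁵ − 4.43×10⁻⁶| = 6.59×10⁻⁵ T.

B ≈ 65.9 μT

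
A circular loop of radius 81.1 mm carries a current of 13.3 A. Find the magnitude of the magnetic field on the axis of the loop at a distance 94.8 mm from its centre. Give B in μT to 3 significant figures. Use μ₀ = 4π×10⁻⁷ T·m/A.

On the axis of a circular loop, B = μ₀IR² / [2(R²+z²)^(3/2)].
R² + z² = (0.0811)² + (0.0948)² = 0.01556 m², and (R²+z²)^(3/2) = 1.94×10⁻³ m³.
B = (4π×10⁻⁷ × 13.3 × 0.006577) / (2 × 1.94×10⁻³) = 2.83×10⁻⁵ T.

B ≈ 28.3 μT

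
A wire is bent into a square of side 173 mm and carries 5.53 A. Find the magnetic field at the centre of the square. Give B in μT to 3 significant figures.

B ≈ 36.2 μT

Each side is a finite straight segment at perpendicular distance d = a/(2 tan(π/4)) = 0.0865 m from the centre, with end-angles ±π/4.
One side contributes B₁ = (μ₀I/4πd)·2 sin(π/4) = 9.04×10⁻⁶ T.
All 4 sides add in the same direction: B = 4 × 9.04×10⁻⁶ = 3.62×10⁻⁵ T.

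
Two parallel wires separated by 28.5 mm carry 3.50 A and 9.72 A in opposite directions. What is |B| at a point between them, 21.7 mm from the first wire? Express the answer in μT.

Each long wire gives B = μ₀I/(2πd). Distances are d₁ = 0.0217 m and d₂ = 0.0068 m.
B₁ = 3.23×10⁻⁵ T, B₂ = 2.86×10⁻⁴ T.
Between antiparallel currents both contributions point the same way, so they add. B = B₁ + B₂ = 3.23×10⁻⁵ + 2.86×10⁻⁴ = 3.18×10⁻⁴ T.

B ≈ 318 μT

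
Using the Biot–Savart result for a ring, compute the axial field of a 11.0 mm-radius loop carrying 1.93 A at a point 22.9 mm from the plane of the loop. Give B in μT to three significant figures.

B ≈ 8.95 μT

On the axis of a circular loop, B = μ₀IR² / [2(R²+z²)^(3/2)].
R² + z² = (0.011)² + (0.0229)² = 0.0006454 m², and (R²+z²)^(3/2) = 1.64×10⁻⁵ m³.
B = (4π×10⁻⁷ × 1.93 × 0.000121) / (2 × 1.64×10⁻⁵) = 8.95×10⁻⁶ T.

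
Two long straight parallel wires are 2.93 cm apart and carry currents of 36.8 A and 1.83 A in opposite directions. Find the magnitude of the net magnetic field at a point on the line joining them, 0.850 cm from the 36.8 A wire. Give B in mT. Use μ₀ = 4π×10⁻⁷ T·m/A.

Each long wire gives B = μ₀I/(2πd). Distances are d₁ = 0.0085 m and d₂ = 0.0208 m.
B₁ = 8.66×10⁻⁴ T, B₂ = 1.76×10⁻⁵ T.
Between antiparallel currents both contributions point the same way, so they add. B = B₁ + B₂ = 8.66×10⁻⁴ + 1.76×10⁻⁵ = 8.83×10⁻⁴ T.

B ≈ 0.883 mT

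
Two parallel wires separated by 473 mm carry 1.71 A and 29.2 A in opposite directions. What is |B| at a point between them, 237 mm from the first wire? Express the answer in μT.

Each long wire gives B = μ₀I/(2πd). Distances are d₁ = 0.237 m and d₂ = 0.236 m.
B₁ = 1.44×10⁻⁶ T, B₂ = 2.47×10⁻⁵ T.
Between antiparallel currents both contributions point the same way, so they add. B = B₁ + B₂ = 1.44×10⁻⁶ + 2.47×10⁻⁵ = 2.62×10⁻⁵ T.

B ≈ 26.2 μT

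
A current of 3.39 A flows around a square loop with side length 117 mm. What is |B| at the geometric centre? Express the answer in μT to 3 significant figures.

B ≈ 32.8 μT

Each side is a finite straight segment at perpendicular distance d = a/(2 tan(π/4)) = 0.0585 m from the centre, with end-angles ±π/4.
One side contributes B₁ = (μ₀I/4πd)·2 sin(π/4) = 8.20×10⁻⁶ T.
All 4 sides add in the same direction: B = 4 × 8.20×10⁻⁶ = 3.28×10⁻⁵ T.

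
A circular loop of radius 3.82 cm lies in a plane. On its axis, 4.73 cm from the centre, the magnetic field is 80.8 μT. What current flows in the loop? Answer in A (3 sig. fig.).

On the axis of a loop, B = μ₀IR²/[2(R²+z²)^(3/2)], so I = 2B(R²+z²)^(3/2)/(μ₀R²).
R² + z² = 0.001459 + 0.002237 = 0.003697 m²; raised to 3/2 gives 2.25×10⁻⁴ m³.
I = 2 × 8.08×10⁻⁵ × 2.25×10⁻⁴ / (1.26×10⁻⁶ × 0.001459) = 19.8 A.

I ≈ 19.8 A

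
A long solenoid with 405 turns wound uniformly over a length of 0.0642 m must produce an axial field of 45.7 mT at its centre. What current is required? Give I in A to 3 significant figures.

I ≈ 5.76 A

Inside a long solenoid B = μ₀nI with n = 6308 m⁻¹, so I = B/(μ₀n).
I = 4.57×10⁻² / (4π×10⁻⁷ × 6308) = 5.76 A.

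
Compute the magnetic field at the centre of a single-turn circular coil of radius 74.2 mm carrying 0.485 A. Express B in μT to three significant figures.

B ≈ 4.11 μT

At the centre of a circular loop the Biot–Savart law gives B = μ₀I/(2R).
B = (4π×10⁻⁷ × 0.485) / (2 × 0.0742) = 4.11×10⁻⁶ T.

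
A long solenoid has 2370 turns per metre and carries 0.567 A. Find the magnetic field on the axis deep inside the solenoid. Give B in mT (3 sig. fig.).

Inside a long solenoid, B = μ₀nI with n = 2370 turns/m.
B = 4π×10⁻⁷ × 2370 × 0.567 = 1.69×10⁻³ T.

B ≈ 1.69 mT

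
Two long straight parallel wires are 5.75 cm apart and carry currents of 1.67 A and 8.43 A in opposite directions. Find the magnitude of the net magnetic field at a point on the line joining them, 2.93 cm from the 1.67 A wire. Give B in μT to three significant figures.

B ≈ 71.2 μT

Each long wire gives B = μ₀I/(2πd). Distances are d₁ = 0.0293 m and d₂ = 0.0282 m.
B₁ = 1.14×10⁻⁵ T, B₂ = 5.98×10⁻⁵ T.
Between antiparallel currents both contributions point the same way, so they add. B = B₁ + B₂ = 1.14×10⁻⁵ + 5.98×10⁻⁵ = 7.12×10⁻⁵ T.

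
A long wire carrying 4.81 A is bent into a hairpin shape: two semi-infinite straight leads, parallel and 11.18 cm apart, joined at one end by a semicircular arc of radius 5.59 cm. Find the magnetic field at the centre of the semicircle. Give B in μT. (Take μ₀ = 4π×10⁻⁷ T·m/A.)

B ≈ 44.2 μT

The semicircular arc contributes B_arc = μ₀I·π/(4πR) = μ₀I/(4R) = 2.70×10⁻⁵ T.
Each semi-infinite lead is at perpendicular distance R = 0.0559 m from the centre, with the perpendicular foot at its near end, so it contributes μ₀I/(4πR); both point the same way, together 1.72×10⁻⁵ T.
Arc and leads all point the same direction: B = 2.70×10⁻⁵ + 1.72×10⁻⁵ = 4.42×10⁻⁵ T.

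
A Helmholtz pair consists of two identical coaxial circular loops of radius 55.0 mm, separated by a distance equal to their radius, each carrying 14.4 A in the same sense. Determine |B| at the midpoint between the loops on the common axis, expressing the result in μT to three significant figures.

B ≈ 235 μT

Each loop contributes B = μ₀IR²/[2(R²+z²)^(3/2)] on the axis, with z measured from that loop.
Loop 1 (z = 0.0275 m): B₁ = 1.18×10⁻⁴ T. Loop 2 (z = 0.0275 m): B₂ = 1.18×10⁻⁴ T.
The fields add: B = B₁ + B₂ = 2.35×10⁻⁴ T.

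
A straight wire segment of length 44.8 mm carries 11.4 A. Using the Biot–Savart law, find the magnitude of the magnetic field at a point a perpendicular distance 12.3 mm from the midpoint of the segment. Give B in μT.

B ≈ 162 μT

For a finite straight segment, B = (μ₀I/4πd)(sinθ₁ + sinθ₂), where θ₁, θ₂ are the angles from the perpendicular to each end.
The perpendicular from the point meets the wire at its midpoint, so each end is L/2 = 0.0224 m away along the wire.
sinθ₁ = 0.0224/√(0.0224²+0.0123²) = 0.8765; sinθ₂ = 0.0224/√(0.0224²+0.0123²) = 0.8765.
B = (4π×10⁻⁷ × 11.4) / (4π × 0.0123) × (0.8765 + 0.8765) = 1.62×10⁻⁴ T.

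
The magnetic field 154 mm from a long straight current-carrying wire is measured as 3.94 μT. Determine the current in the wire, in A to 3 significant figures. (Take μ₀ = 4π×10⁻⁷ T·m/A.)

I ≈ 3.03 A

For a long straight wire B = μ₀I/(2πd), so I = 2πdB/μ₀.
I = 2π × 0.154 × 3.94×10⁻⁶ / (4π×10⁻⁷) = 3.03 A.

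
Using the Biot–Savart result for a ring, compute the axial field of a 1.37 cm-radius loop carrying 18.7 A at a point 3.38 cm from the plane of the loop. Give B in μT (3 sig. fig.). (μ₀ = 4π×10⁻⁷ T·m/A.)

On the axis of a circular loop, B = μ₀IR² / [2(R²+z²)^(3/2)].
R² + z² = (0.0137)² + (0.0338)² = 0.00133 m², and (R²+z²)^(3/2) = 4.85×10⁻⁵ m³.
B = (4π×10⁻⁷ × 18.7 × 0.0001877) / (2 × 4.85×10⁻⁵) = 4.55×10⁻⁵ T.

B ≈ 45.5 μT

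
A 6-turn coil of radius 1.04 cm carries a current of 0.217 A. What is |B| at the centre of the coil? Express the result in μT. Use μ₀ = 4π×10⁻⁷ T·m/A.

B ≈ 78.7 μT

For an N-turn flat coil, B = Nμ₀I/(2R) with R = 0.0104 m.
B = 6 × 1.31×10⁻⁵ T = 7.87×10⁻⁵ T.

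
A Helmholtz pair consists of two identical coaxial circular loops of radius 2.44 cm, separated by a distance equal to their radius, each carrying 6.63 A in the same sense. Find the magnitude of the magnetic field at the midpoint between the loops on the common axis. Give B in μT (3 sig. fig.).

Each loop contributes B = μ₀IR²/[2(R²+z²)^(3/2)] on the axis, with z measured from that loop.
Loop 1 (z = 0.0122 m): B₁ = 1.22×10⁻⁴ T. Loop 2 (z = 0.0122 m): B₂ = 1.22×10⁻⁴ T.
The fields add: B = B₁ + B₂ = 2.44×10⁻⁴ T.

B ≈ 244 μT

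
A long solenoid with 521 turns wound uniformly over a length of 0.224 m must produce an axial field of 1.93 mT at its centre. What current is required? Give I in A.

I ≈ 0.660 A

Inside a long solenoid B = μ₀nI with n = 2326 m⁻¹, so I = B/(μ₀n).
I = 1.93×10⁻³ / (4π×10⁻⁷ × 2326) = 0.660 A.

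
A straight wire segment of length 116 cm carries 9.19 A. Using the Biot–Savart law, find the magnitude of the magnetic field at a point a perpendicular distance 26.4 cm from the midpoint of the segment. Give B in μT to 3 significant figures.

For a finite straight segment, B = (μ₀I/4πd)(sinθ₁ + sinθ₂), where θ₁, θ₂ are the angles from the perpendicular to each end.
The perpendicular from the point meets the wire at its midpoint, so each end is L/2 = 0.58 m away along the wire.
sinθ₁ = 0.58/√(0.58²+0.264²) = 0.9102; sinθ₂ = 0.58/√(0.58²+0.264²) = 0.9102.
B = (4π×10⁻⁷ × 9.19) / (4π × 0.264) × (0.9102 + 0.9102) = 6.34×10⁻⁶ T.

B ≈ 6.34 μT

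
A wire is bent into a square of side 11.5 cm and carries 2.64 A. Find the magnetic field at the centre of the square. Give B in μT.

Each side is a finite straight segment at perpendicular distance d = a/(2 tan(π/4)) = 0.0575 m from the centre, with end-angles ±π/4.
One side contributes B₁ = (μ₀I/4πd)·2 sin(π/4) = 6.49×10⁻⁶ T.
All 4 sides add in the same direction: B = 4 × 6.49×10⁻⁶ = 2.60×10⁻⁵ T.

B ≈ 26.0 μT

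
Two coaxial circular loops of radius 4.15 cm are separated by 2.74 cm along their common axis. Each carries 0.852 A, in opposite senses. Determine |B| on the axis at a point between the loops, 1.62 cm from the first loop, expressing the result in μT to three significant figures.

Each loop contributes B = μ₀IR²/[2(R²+z²)^(3/2)] on the axis, with z measured from that loop.
Loop 1 (z = 0.0162 m): B₁ = 1.04×10⁻⁵ T. Loop 2 (z = 0.0112 m): B₂ = 1.16×10⁻⁵ T.
The fields oppose: B = |B₁ − B₂| = 1.18×10⁻⁶ T.

B ≈ 1.18 μT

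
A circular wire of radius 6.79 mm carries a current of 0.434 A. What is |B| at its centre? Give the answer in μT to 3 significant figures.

B ≈ 40.2 μT

At the centre of a circular loop the Biot–Savart law gives B = μ₀I/(2R).
B = (4π×10⁻⁷ × 0.434) / (2 × 0.00679) = 4.02×10⁻⁵ T.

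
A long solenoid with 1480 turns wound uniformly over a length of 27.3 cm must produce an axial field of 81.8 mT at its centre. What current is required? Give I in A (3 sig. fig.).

I ≈ 12.0 A

Inside a long solenoid B = μ₀nI with n = 5421 m⁻¹, so I = B/(μ₀n).
I = 8.18×10⁻² / (4π×10⁻⁷ × 5421) = 12.0 A.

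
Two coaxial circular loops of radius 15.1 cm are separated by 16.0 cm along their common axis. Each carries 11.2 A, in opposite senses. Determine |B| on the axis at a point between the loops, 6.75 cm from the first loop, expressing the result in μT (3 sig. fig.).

Each loop contributes B = μ₀IR²/[2(R²+z²)^(3/2)] on the axis, with z measured from that loop.
Loop 1 (z = 0.0675 m): B₁ = 3.55×10⁻⁵ T. Loop 2 (z = 0.0925 m): B₂ = 2.89×10⁻⁵ T.
The fields oppose: B = |B₁ − B₂| = 6.56×10⁻⁶ T.

B ≈ 6.56 μT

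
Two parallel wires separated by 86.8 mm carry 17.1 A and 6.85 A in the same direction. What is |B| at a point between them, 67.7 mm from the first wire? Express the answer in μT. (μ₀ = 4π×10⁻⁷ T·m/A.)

B ≈ 21.2 μT

Each long wire gives B = μ₀I/(2πd). Distances are d₁ = 0.0677 m and d₂ = 0.0191 m.
B₁ = 5.05×10⁻⁵ T, B₂ = 7.17×10⁻⁵ T.
Between parallel currents the two contributions point in opposite directions, so they subtract. B = |B₁ − B₂| = |5.05×10⁻⁵ − 7.17×10⁻⁵| = 2.12×10⁻⁵ T.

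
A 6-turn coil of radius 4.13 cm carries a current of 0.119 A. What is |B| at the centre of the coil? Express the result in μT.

For an N-turn flat coil, B = Nμ₀I/(2R) with R = 0.0413 m.
B = 6 × 1.81×10⁻⁶ T = 1.09×10⁻⁵ T.

B ≈ 10.9 μT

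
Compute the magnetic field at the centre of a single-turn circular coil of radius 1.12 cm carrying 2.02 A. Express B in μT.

B ≈ 113 μT

At the centre of a circular loop the Biot–Savart law gives B = μ₀I/(2R).
B = (4π×10⁻⁷ × 2.02) / (2 × 0.0112) = 1.13×10⁻⁴ T.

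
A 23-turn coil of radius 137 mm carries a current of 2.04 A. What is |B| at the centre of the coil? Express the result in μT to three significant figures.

For an N-turn flat coil, B = Nμ₀I/(2R) with R = 0.137 m.
B = 23 × 9.36×10⁻⁶ T = 2.15×10⁻⁴ T.

B ≈ 215 μT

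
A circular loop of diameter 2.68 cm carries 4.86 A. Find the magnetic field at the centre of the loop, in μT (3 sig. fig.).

At the centre of a circular loop the Biot–Savart law gives B = μ₀I/(2R) (so R = 0.0134 m).
B = (4π×10⁻⁷ × 4.86) / (2 × 0.0134) = 2.28×10⁻⁴ T.

B ≈ 228 μT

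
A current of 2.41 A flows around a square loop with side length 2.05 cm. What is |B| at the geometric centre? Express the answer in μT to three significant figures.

Each side is a finite straight segment at perpendicular distance d = a/(2 tan(π/4)) = 0.01025 m from the centre, with end-angles ±π/4.
One side contributes B₁ = (μ₀I/4πd)·2 sin(π/4) = 3.33×10⁻⁵ T.
All 4 sides add in the same direction: B = 4 × 3.33×10⁻⁵ = 1.33×10⁻⁴ T.

B ≈ 133 μT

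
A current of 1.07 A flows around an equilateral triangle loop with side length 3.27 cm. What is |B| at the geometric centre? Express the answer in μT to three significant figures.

B ≈ 58.9 μT

Each side is a finite straight segment at perpendicular distance d = a/(2 tan(π/3)) = 0.00944 m from the centre, with end-angles ±π/3.
One side contributes B₁ = (μ₀I/4πd)·2 sin(π/3) = 1.96×10⁻⁵ T.
All 3 sides add in the same direction: B = 3 × 1.96×10⁻⁵ = 5.89×10⁻⁵ T.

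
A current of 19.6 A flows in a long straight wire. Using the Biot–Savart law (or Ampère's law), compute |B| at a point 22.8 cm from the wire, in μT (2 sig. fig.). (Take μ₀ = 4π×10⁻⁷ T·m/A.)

For an infinitely long straight wire, B = μ₀I/(2πd).
B = (4π×10⁻⁷ × 19.6) / (2π × 0.228) = 1.72×10⁻⁵ T.

B ≈ 17 μT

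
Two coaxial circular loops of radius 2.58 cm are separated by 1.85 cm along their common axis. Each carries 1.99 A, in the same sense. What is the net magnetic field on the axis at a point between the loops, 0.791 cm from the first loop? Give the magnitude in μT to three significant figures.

Each loop contributes B = μ₀IR²/[2(R²+z²)^(3/2)] on the axis, with z measured from that loop.
Loop 1 (z = 0.00791 m): B₁ = 4.24×10⁻⁵ T. Loop 2 (z = 0.01059 m): B₂ = 3.84×10⁻⁵ T.
The fields add: B = B₁ + B₂ = 8.07×10⁻⁵ T.

B ≈ 80.7 μT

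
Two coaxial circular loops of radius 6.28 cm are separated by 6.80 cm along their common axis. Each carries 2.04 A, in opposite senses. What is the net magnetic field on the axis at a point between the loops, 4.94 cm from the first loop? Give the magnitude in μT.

Each loop contributes B = μ₀IR²/[2(R²+z²)^(3/2)] on the axis, with z measured from that loop.
Loop 1 (z = 0.0494 m): B₁ = 9.91×10⁻⁶ T. Loop 2 (z = 0.0186 m): B₂ = 1.80×10⁻⁵ T.
The fields oppose: B = |B₁ − B₂| = 8.08×10⁻⁶ T.

B ≈ 8.08 μT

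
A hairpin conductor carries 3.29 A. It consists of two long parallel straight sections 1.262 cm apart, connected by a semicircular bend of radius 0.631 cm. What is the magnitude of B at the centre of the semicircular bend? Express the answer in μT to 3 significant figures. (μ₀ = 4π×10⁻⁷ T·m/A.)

B ≈ 268 μT

The semicircular arc contributes B_arc = μ₀I·π/(4πR) = μ₀I/(4R) = 1.64×10⁻⁴ T.
Each semi-infinite lead is at perpendicular distance R = 0.00631 m from the centre, with the perpendicular foot at its near end, so it contributes μ₀I/(4πR); both point the same way, together 1.04×10⁻⁴ T.
Arc and leads all point the same direction: B = 1.64×10⁻⁴ + 1.04×10⁻⁴ = 2.68×10⁻⁴ T.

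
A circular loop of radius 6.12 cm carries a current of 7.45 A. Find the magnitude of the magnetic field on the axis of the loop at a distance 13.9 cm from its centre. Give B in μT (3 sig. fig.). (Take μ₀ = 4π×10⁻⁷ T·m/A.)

On the axis of a circular loop, B = μ₀IR² / [2(R²+z²)^(3/2)].
R² + z² = (0.0612)² + (0.139)² = 0.02307 m², and (R²+z²)^(3/2) = 3.50×10⁻³ m³.
B = (4π×10⁻⁷ × 7.45 × 0.003745) / (2 × 3.50×10⁻³) = 5.00×10⁻⁶ T.

B ≈ 5.00 μT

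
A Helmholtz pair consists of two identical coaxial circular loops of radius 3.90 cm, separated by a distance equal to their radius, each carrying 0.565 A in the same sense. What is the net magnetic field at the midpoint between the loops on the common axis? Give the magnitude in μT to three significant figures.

Each loop contributes B = μ₀IR²/[2(R²+z²)^(3/2)] on the axis, with z measured from that loop.
Loop 1 (z = 0.0195 m): B₁ = 6.51×10⁻⁶ T. Loop 2 (z = 0.0195 m): B₂ = 6.51×10⁻⁶ T.
The fields add: B = B₁ + B₂ = 1.30×10⁻⁵ T.

B ≈ 13.0 μT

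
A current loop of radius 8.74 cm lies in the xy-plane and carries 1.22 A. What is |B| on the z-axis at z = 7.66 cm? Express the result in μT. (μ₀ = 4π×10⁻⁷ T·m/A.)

On the axis of a circular loop, B = μ₀IR² / [2(R²+z²)^(3/2)].
R² + z² = (0.0874)² + (0.0766)² = 0.01351 m², and (R²+z²)^(3/2) = 1.57×10⁻³ m³.
B = (4π×10⁻⁷ × 1.22 × 0.007639) / (2 × 1.57×10⁻³) = 3.73×10⁻⁶ T.

B ≈ 3.73 μT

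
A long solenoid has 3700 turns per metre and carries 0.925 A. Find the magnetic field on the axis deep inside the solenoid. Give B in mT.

Inside a long solenoid, B = μ₀nI with n = 3700 turns/m.
B = 4π×10⁻⁷ × 3700 × 0.925 = 4.30×10⁻³ T.

B ≈ 4.30 mT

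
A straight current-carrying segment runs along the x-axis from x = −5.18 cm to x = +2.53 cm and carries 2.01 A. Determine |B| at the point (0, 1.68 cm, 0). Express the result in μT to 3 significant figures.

For a finite straight segment, B = (μ₀I/4πd)(sinθ₁ + sinθ₂), where θ₁, θ₂ are the angles from the perpendicular to each end.
The perpendicular distance is d = 0.0168 m; the end-offsets along the wire are a = 0.0518 m and b = 0.0253 m.
sinθ₁ = 0.0518/√(0.0518²+0.0168²) = 0.9512; sinθ₂ = 0.0253/√(0.0253²+0.0168²) = 0.8331.
B = (4π×10⁻⁷ × 2.01) / (4π × 0.0168) × (0.9512 + 0.8331) = 2.13×10⁻⁵ T.

B ≈ 21.3 μT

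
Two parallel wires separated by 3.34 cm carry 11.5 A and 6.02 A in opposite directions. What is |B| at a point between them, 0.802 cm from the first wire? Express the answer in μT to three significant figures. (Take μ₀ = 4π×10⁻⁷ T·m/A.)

Each long wire gives B = μ₀I/(2πd). Distances are d₁ = 0.00802 m and d₂ = 0.02538 m.
B₁ = 2.87×10⁻⁴ T, B₂ = 4.74×10⁻⁵ T.
Between antiparallel currents both contributions point the same way, so they add. B = B₁ + B₂ = 2.87×10⁻⁴ + 4.74×10⁻⁵ = 3.34×10⁻⁴ T.

B ≈ 334 μT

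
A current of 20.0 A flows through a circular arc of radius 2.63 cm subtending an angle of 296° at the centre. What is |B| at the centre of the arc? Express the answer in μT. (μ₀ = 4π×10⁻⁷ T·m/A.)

The Biot–Savart field of a circular arc at its centre is B = μ₀Iφ/(4πR), with φ = 5.166 rad.
B = (4π×10⁻⁷ × 20.0 × 5.166) / (4π × 0.0263) = 3.93×10⁻⁴ T.

B ≈ 393 μT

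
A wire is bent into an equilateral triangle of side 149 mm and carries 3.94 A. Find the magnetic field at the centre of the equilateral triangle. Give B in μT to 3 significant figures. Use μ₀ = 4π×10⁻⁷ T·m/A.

Each side is a finite straight segment at perpendicular distance d = a/(2 tan(π/3)) = 0.04301 m from the centre, with end-angles ±π/3.
One side contributes B₁ = (μ₀I/4πd)·2 sin(π/3) = 1.59×10⁻⁵ T.
All 3 sides add in the same direction: B = 3 × 1.59×10⁻⁵ = 4.76×10⁻⁵ T.

B ≈ 47.6 μT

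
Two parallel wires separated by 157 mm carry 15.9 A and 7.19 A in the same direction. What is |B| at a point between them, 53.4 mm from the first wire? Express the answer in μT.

Each long wire gives B = μ₀I/(2πd). Distances are d₁ = 0.0534 m and d₂ = 0.1036 m.
B₁ = 5.96×10⁻⁵ T, B₂ = 1.39×10⁻⁵ T.
Between parallel currents the two contributions point in opposite directions, so they subtract. B = |B₁ − B₂| = |5.96×10⁻⁵ − 1.39×10⁻⁵| = 4.57×10⁻⁵ T.

B ≈ 45.7 μT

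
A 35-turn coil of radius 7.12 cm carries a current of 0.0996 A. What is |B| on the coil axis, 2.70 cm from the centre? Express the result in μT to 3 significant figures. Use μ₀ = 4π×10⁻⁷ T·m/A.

B ≈ 25.1 μT

For an N-turn flat coil, B = Nμ₀IR²/[2(R²+z²)^(3/2)] with R = 0.0712 m, z = 0.027 m.
B = 35 × 7.19×10⁻⁷ T = 2.51×10⁻⁵ T.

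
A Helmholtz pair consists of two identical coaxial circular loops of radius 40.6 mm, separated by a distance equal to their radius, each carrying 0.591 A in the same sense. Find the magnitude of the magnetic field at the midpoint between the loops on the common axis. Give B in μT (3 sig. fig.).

B ≈ 13.1 μT

Each loop contributes B = μ₀IR²/[2(R²+z²)^(3/2)] on the axis, with z measured from that loop.
Loop 1 (z = 0.0203 m): B₁ = 6.54×10⁻⁶ T. Loop 2 (z = 0.0203 m): B₂ = 6.54×10⁻⁶ T.
The fields add: B = B₁ + B₂ = 1.31×10⁻⁵ T.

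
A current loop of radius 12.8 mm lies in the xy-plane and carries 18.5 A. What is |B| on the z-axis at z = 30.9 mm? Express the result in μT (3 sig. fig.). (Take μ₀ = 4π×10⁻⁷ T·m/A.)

On the axis of a circular loop, B = μ₀IR² / [2(R²+z²)^(3/2)].
R² + z² = (0.0128)² + (0.0309)² = 0.001119 m², and (R²+z²)^(3/2) = 3.74×10⁻⁵ m³.
B = (4π×10⁻⁷ × 18.5 × 0.0001638) / (2 × 3.74×10⁻⁵) = 5.09×10⁻⁵ T.

B ≈ 50.9 μT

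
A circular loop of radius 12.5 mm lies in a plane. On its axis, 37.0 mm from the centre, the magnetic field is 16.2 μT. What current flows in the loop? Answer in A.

On the axis of a loop, B = μ₀IR²/[2(R²+z²)^(3/2)], so I = 2B(R²+z²)^(3/2)/(μ₀R²).
R² + z² = 0.0001563 + 0.001369 = 0.001525 m²; raised to 3/2 gives 5.96×10⁻⁵ m³.
I = 2 × 1.62×10⁻⁵ × 5.96×10⁻⁵ / (1.26×10⁻⁶ × 0.0001563) = 9.83 A.

I ≈ 9.83 A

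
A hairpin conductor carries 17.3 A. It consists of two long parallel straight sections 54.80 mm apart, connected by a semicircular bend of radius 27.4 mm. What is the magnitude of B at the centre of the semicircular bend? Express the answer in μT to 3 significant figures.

B ≈ 325 μT

The semicircular arc contributes B_arc = μ₀I·π/(4πR) = μ₀I/(4R) = 1.98×10⁻⁴ T.
Each semi-infinite lead is at perpendicular distance R = 0.0274 m from the centre, with the perpendicular foot at its near end, so it contributes μ₀I/(4πR); both point the same way, together 1.26×10⁻⁴ T.
Arc and leads all point the same direction: B = 1.98×10⁻⁴ + 1.26×10⁻⁴ = 3.25×10⁻⁴ T.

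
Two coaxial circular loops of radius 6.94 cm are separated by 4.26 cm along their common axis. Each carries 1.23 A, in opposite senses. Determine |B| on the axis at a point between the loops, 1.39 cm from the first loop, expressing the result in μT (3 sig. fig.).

B ≈ 1.71 μT

Each loop contributes B = μ₀IR²/[2(R²+z²)^(3/2)] on the axis, with z measured from that loop.
Loop 1 (z = 0.0139 m): B₁ = 1.05×10⁻⁵ T. Loop 2 (z = 0.0287 m): B₂ = 8.79×10⁻⁶ T.
The fields oppose: B = |B₁ − B₂| = 1.71×10⁻⁶ T.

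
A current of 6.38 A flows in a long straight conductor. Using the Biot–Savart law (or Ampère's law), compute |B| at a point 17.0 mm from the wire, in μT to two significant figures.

B ≈ 75 μT

For an infinitely long straight wire, B = μ₀I/(2πd).
B = (4π×10⁻⁷ × 6.38) / (2π × 0.017) = 7.51×10⁻⁵ T.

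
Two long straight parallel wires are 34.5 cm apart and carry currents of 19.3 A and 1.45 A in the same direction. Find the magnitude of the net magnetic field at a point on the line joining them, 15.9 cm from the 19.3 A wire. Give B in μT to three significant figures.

Each long wire gives B = μ₀I/(2πd). Distances are d₁ = 0.159 m and d₂ = 0.186 m.
B₁ = 2.43×10⁻⁵ T, B₂ = 1.56×10⁻⁶ T.
Between parallel currents the two contributions point in opposite directions, so they subtract. B = |B₁ − B₂| = |2.43×10⁻⁵ − 1.56×10⁻⁶| = 2.27×10⁻⁵ T.

B ≈ 22.7 μT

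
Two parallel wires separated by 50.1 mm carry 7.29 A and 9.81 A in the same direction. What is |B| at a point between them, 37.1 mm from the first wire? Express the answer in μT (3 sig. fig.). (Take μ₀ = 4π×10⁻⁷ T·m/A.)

B ≈ 112 μT

Each long wire gives B = μ₀I/(2πd). Distances are d₁ = 0.0371 m and d₂ = 0.013 m.
B₁ = 3.93×10⁻⁵ T, B₂ = 1.51×10⁻⁴ T.
Between parallel currents the two contributions point in opposite directions, so they subtract. B = |B₁ − B₂| = |3.93×10⁻⁵ − 1.51×10⁻⁴| = 1.12×10⁻⁴ T.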